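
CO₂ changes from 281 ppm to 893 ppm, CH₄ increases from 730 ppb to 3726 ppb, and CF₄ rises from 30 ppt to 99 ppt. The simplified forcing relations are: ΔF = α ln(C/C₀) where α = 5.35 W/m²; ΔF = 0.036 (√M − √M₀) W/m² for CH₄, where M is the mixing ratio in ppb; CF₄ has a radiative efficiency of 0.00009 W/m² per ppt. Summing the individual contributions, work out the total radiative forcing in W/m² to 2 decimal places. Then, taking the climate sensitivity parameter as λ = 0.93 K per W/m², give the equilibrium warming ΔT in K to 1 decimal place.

ΔF = 7.42 W/m²; ΔT = 6.9 K

CO₂: 5.35 × ln(893/281) = 5.35 × ln(3.17794) = 5.35 × 1.15623 = 6.1858 W/m².
CH₄: 0.036 × (√3726 − √730) = 0.036 × (61.0410 − 27.0185) = 0.036 × 34.0225 = 1.2248 W/m².
CF₄: ΔF = 0.00009 × (99 − 30) = 0.00009 × 69 = 0.0062 W/m².
Total ΔF = 6.1858 + 1.2248 + 0.0062 = 7.4168 W/m².
ΔT = λ ΔF = 0.93 × 7.42 = 6.9006 K.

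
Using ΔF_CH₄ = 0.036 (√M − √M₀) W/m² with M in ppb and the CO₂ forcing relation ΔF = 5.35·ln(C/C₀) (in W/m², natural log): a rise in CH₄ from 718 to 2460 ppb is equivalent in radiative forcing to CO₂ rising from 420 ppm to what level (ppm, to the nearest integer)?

CH₄ forcing: 0.036 × (√2460 − √718) = 0.036 × (49.5984 − 26.7955) = 0.036 × 22.8029 = 0.82090 W/m².
Set 5.35 ln(C/420) = 0.82090: ln(C/420) = 0.82090/5.35 = 0.15344, so C = 420 × e^0.15344 = 420 × 1.16584 = 489.65 ppm.

C ≈ 490 ppm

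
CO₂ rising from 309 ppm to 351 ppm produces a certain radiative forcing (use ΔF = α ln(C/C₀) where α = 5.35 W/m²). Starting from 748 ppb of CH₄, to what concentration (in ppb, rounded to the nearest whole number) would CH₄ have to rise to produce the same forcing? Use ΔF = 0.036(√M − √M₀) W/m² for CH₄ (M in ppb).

M ≈ 2143 ppb

CO₂ forcing: 5.35 × ln(351/309) = 5.35 × 0.127445 = 0.68183 W/m².
Set 0.036(√M − √748) = 0.68183: √M = 0.68183/0.036 + √748 = 18.9397 + 27.3496 = 46.2893.
M = (46.2893)² = 2142.70 ppb.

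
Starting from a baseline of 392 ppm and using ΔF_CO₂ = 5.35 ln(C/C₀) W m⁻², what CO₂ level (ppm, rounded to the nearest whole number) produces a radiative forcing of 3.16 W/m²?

Set 5.35 ln(C/392) = 3.16, so ln(C/392) = 3.16/5.35 = 0.59065.
Then C/392 = e^0.59065 = 1.80516, giving C = 392 × 1.80516 = 707.62 ppm.

C ≈ 708 ppm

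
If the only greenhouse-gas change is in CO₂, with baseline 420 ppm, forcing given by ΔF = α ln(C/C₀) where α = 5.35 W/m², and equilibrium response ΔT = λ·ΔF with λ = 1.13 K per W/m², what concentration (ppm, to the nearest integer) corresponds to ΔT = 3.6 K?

Required forcing: ΔF = ΔT/λ = 3.6/1.13 = 3.1858 W/m².
Then ln(C/420) = ΔF/5.35 = 3.1858/5.35 = 0.59548.
So C = 420 × e^0.59548 = 420 × 1.81390 = 761.84 ppm.

C ≈ 762 ppm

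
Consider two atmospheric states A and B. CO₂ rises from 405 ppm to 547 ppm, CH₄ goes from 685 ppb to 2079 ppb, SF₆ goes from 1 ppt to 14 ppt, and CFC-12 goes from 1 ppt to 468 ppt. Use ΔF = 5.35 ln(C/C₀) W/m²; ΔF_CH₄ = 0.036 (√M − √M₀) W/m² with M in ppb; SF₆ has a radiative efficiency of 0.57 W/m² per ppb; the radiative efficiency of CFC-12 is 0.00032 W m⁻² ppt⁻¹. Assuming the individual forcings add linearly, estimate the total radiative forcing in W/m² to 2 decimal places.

CO₂: 5.35 × ln(547/405) = 5.35 × ln(1.35062) = 5.35 × 0.30056 = 1.6080 W/m².
CH₄: 0.036 × (√2079 − √685) = 0.036 × (45.5961 − 26.1725) = 0.036 × 19.4236 = 0.6992 W/m².
SF₆: Δ = 14 − 1 = 13 ppt = 0.013 ppb; ΔF = 0.57 × 0.013 = 0.0074 W/m².
CFC-12: ΔF = 0.00032 × (468 − 1) = 0.00032 × 467 = 0.1494 W/m².
Total ΔF = 1.6080 + 0.6992 + 0.0074 + 0.1494 = 2.4640 W/m².

ΔF = 2.46 W/m²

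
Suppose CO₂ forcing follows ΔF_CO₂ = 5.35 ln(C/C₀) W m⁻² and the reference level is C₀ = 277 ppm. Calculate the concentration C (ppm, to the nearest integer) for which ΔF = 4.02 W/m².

C ≈ 587 ppm

Set 5.35 ln(C/277) = 4.02, so ln(C/277) = 4.02/5.35 = 0.75140.
Then C/277 = e^0.75140 = 2.11997, giving C = 277 × 2.11997 = 587.23 ppm.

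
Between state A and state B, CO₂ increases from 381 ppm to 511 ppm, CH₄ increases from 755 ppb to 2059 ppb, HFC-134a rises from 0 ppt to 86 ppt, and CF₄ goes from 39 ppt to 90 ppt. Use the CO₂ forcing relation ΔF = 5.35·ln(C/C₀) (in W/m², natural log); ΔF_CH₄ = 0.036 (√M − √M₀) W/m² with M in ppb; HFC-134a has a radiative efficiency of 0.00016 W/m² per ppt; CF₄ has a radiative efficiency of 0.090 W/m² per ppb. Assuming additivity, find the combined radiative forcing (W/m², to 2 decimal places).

CO₂: 5.35 × ln(511/381) = 5.35 × ln(1.34121) = 5.35 × 0.29357 = 1.5706 W/m².
CH₄: 0.036 × (√2059 − √755) = 0.036 × (45.3762 − 27.4773) = 0.036 × 17.8989 = 0.6444 W/m².
HFC-134a: ΔF = 0.00016 × (86 − 0) = 0.00016 × 86 = 0.0138 W/m².
CF₄: Δ = 90 − 39 = 51 ppt = 0.051 ppb; ΔF = 0.090 × 0.051 = 0.0046 W/m².
Total ΔF = 1.5706 + 0.6444 + 0.0138 + 0.0046 = 2.2334 W/m².

ΔF = 2.23 W/m²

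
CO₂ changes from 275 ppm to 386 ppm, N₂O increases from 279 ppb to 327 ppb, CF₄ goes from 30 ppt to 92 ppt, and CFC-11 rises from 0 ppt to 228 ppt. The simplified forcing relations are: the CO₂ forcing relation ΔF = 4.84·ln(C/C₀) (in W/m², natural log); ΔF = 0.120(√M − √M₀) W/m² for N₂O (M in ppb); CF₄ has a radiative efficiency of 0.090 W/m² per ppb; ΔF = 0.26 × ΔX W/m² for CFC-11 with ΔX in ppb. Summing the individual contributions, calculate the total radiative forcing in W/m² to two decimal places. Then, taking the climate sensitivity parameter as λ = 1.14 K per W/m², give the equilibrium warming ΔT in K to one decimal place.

CO₂: 4.84 × ln(386/275) = 4.84 × ln(1.40364) = 4.84 × 0.33907 = 1.6411 W/m².
N₂O: 0.120 × (√327 − √279) = 0.120 × (18.0831 − 16.7033) = 0.120 × 1.3798 = 0.1656 W/m².
CF₄: Δ = 92 − 30 = 62 ppt = 0.062 ppb; ΔF = 0.090 × 0.062 = 0.0056 W/m².
CFC-11: Δ = 228 − 0 = 228 ppt = 0.228 ppb; ΔF = 0.26 × 0.228 = 0.0593 W/m².
Total ΔF = 1.6411 + 0.1656 + 0.0056 + 0.0593 = 1.8716 W/m².
ΔT = λ ΔF = 1.14 × 1.87 = 2.1318 K.

ΔF = 1.87 W/m²; ΔT = 2.1 K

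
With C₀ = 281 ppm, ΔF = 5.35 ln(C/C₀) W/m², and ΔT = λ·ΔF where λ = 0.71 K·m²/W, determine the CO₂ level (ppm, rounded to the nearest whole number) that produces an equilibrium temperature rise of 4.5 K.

Required forcing: ΔF = ΔT/λ = 4.5/0.71 = 6.3380 W/m².
Then ln(C/281) = ΔF/5.35 = 6.3380/5.35 = 1.18467.
So C = 281 × e^1.18467 = 281 × 3.26961 = 918.76 ppm.

C ≈ 919 ppm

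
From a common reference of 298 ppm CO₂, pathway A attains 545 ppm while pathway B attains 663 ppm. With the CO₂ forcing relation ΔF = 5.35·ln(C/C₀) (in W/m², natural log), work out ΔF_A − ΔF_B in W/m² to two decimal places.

ΔF_A = 5.35 ln(545/298) = 5.35 × 0.60369 = 3.2297 W/m².
ΔF_B = 5.35 ln(663/298) = 5.35 × 0.79968 = 4.2783 W/m².
Difference: 3.2297 − 4.2783 = -1.0486 W/m².

ΔF_A − ΔF_B = -1.05 W/m²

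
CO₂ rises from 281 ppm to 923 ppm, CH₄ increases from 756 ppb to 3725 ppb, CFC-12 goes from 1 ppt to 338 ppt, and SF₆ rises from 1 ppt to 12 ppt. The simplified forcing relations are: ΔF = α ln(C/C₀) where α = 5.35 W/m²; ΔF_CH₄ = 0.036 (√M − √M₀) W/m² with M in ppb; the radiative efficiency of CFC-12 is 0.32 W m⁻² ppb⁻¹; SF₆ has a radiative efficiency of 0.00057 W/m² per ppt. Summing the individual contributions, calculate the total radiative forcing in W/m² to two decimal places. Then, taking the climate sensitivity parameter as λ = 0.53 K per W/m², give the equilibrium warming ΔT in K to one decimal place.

ΔF = 7.68 W/m²; ΔT = 4.1 K

CO₂: 5.35 × ln(923/281) = 5.35 × ln(3.28470) = 5.35 × 1.18928 = 6.3626 W/m².
CH₄: 0.036 × (√3725 − √756) = 0.036 × (61.0328 − 27.4955) = 0.036 × 33.5373 = 1.2073 W/m².
CFC-12: Δ = 338 − 1 = 337 ppt = 0.337 ppb; ΔF = 0.32 × 0.337 = 0.1078 W/m².
SF₆: ΔF = 0.00057 × (12 − 1) = 0.00057 × 11 = 0.0063 W/m².
Total ΔF = 6.3626 + 1.2073 + 0.1078 + 0.0063 = 7.6840 W/m².
ΔT = λ ΔF = 0.53 × 7.68 = 4.0704 K.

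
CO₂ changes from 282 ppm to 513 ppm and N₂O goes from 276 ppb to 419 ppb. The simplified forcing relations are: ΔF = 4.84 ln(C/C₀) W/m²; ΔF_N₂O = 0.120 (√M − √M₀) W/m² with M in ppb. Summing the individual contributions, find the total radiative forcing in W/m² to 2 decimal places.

ΔF = 3.36 W/m²

CO₂: 4.84 × ln(513/282) = 4.84 × ln(1.81915) = 4.84 × 0.59837 = 2.8961 W/m².
N₂O: 0.120 × (√419 − √276) = 0.120 × (20.4695 − 16.6132) = 0.120 × 3.8563 = 0.4628 W/m².
Total ΔF = 2.8961 + 0.4628 = 3.3589 W/m².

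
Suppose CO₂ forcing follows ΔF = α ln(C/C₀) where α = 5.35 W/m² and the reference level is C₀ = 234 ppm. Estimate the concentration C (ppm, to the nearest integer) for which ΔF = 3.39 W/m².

Set 5.35 ln(C/234) = 3.39, so ln(C/234) = 3.39/5.35 = 0.63364.
Then C/234 = e^0.63364 = 1.88446, giving C = 234 × 1.88446 = 440.96 ppm.

C ≈ 441 ppm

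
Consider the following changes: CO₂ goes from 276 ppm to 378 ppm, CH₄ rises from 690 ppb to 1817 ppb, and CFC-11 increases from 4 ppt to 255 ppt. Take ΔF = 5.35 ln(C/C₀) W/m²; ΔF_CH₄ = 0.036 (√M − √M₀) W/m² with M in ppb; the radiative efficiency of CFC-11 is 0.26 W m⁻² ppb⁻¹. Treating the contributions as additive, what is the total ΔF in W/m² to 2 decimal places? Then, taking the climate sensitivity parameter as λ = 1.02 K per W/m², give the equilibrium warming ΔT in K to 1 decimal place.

ΔF = 2.34 W/m²; ΔT = 2.4 K

CO₂: 5.35 × ln(378/276) = 5.35 × ln(1.36957) = 5.35 × 0.31450 = 1.6826 W/m².
CH₄: 0.036 × (√1817 − √690) = 0.036 × (42.6263 − 26.2679) = 0.036 × 16.3584 = 0.5889 W/m².
CFC-11: Δ = 255 − 4 = 251 ppt = 0.251 ppb; ΔF = 0.26 × 0.251 = 0.0653 W/m².
Total ΔF = 1.6826 + 0.5889 + 0.0653 = 2.3368 W/m².
ΔT = λ ΔF = 1.02 × 2.34 = 2.3868 K.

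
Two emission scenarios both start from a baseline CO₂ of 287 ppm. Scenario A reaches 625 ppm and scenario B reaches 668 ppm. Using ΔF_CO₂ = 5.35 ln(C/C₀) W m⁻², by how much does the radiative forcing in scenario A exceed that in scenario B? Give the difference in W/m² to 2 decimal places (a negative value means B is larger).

ΔF_A − ΔF_B = -0.36 W/m²

ΔF_A = 5.35 ln(625/287) = 5.35 × 0.77827 = 4.1637 W/m².
ΔF_B = 5.35 ln(668/287) = 5.35 × 0.84481 = 4.5197 W/m².
Difference: 4.1637 − 4.5197 = -0.3560 W/m².
(Equivalently, ΔF_A − ΔF_B = 5.35 ln(625/668) = 5.35 × -0.06654 = -0.3560 W/m².)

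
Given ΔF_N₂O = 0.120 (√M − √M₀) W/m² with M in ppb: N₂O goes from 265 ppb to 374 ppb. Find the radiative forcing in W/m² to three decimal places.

ΔF = 0.367 W/m²

N₂O: 0.120 × (√374 − √265) = 0.120 × (19.3391 − 16.2788) = 0.120 × 3.0603 = 0.3672 W/m².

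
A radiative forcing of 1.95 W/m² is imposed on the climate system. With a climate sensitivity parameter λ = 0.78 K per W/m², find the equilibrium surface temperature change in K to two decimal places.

ΔT = λ ΔF = 0.78 × 1.95 = 1.5210 K.

ΔT = 1.52 K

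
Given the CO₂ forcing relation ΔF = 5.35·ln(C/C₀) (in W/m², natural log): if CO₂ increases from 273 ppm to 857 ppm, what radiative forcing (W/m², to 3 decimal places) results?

ΔF = 6.120 W/m²

CO₂: 5.35 × ln(857/273) = 5.35 × ln(3.13919) = 5.35 × 1.14396 = 6.1202 W/m².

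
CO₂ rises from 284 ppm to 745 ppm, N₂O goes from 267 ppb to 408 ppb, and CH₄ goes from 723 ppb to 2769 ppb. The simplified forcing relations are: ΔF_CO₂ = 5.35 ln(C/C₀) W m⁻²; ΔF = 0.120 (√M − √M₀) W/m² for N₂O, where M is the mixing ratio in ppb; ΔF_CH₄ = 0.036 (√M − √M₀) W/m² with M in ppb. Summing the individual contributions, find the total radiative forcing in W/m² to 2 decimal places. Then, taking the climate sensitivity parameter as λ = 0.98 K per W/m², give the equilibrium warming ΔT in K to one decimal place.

CO₂: 5.35 × ln(745/284) = 5.35 × ln(2.62324) = 5.35 × 0.96441 = 5.1596 W/m².
N₂O: 0.120 × (√408 − √267) = 0.120 × (20.1990 − 16.3401) = 0.120 × 3.8589 = 0.4631 W/m².
CH₄: 0.036 × (√2769 − √723) = 0.036 × (52.6213 − 26.8887) = 0.036 × 25.7326 = 0.9264 W/m².
Total ΔF = 5.1596 + 0.4631 + 0.9264 = 6.5491 W/m².
ΔT = λ ΔF = 0.98 × 6.55 = 6.4190 K.

ΔF = 6.55 W/m²; ΔT = 6.4 K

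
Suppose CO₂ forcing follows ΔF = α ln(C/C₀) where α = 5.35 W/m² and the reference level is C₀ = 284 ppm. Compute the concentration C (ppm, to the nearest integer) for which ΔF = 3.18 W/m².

C ≈ 515 ppm

Set 5.35 ln(C/284) = 3.18, so ln(C/284) = 3.18/5.35 = 0.59439.
Then C/284 = e^0.59439 = 1.81193, giving C = 284 × 1.81193 = 514.59 ppm.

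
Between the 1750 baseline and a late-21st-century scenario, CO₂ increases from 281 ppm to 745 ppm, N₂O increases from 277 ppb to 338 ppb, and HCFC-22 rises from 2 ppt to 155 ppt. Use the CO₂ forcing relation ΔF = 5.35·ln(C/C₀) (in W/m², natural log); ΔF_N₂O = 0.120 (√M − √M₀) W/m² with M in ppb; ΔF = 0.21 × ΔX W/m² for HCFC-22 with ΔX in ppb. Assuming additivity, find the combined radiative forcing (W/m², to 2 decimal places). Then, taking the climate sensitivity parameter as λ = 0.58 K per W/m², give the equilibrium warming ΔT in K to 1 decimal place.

ΔF = 5.46 W/m²; ΔT = 3.2 K

CO₂: 5.35 × ln(745/281) = 5.35 × ln(2.65125) = 5.35 × 0.97503 = 5.2164 W/m².
N₂O: 0.120 × (√338 − √277) = 0.120 × (18.3848 − 16.6433) = 0.120 × 1.7415 = 0.2090 W/m².
HCFC-22: Δ = 155 − 2 = 153 ppt = 0.153 ppb; ΔF = 0.21 × 0.153 = 0.0321 W/m².
Total ΔF = 5.2164 + 0.2090 + 0.0321 = 5.4575 W/m².
ΔT = λ ΔF = 0.58 × 5.46 = 3.1668 K.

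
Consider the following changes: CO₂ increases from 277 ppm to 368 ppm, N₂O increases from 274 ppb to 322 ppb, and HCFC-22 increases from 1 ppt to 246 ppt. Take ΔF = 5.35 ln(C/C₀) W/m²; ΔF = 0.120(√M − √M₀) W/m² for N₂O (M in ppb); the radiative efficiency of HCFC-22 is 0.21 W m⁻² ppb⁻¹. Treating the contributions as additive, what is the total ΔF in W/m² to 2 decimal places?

ΔF = 1.74 W/m²

CO₂: 5.35 × ln(368/277) = 5.35 × ln(1.32852) = 5.35 × 0.28407 = 1.5198 W/m².
N₂O: 0.120 × (√322 − √274) = 0.120 × (17.9444 − 16.5529) = 0.120 × 1.3915 = 0.1670 W/m².
HCFC-22: Δ = 246 − 1 = 245 ppt = 0.245 ppb; ΔF = 0.21 × 0.245 = 0.0515 W/m².
Total ΔF = 1.5198 + 0.1670 + 0.0515 = 1.7383 W/m².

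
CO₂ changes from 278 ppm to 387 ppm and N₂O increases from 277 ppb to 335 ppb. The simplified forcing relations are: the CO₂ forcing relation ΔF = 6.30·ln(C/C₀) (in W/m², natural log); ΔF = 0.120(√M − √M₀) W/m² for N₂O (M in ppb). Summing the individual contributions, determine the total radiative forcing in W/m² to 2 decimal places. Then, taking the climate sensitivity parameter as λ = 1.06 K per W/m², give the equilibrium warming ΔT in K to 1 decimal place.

ΔF = 2.28 W/m²; ΔT = 2.4 K

CO₂: 6.30 × ln(387/278) = 6.30 × ln(1.39209) = 6.30 × 0.33081 = 2.0841 W/m².
N₂O: 0.120 × (√335 − √277) = 0.120 × (18.3030 − 16.6433) = 0.120 × 1.6597 = 0.1992 W/m².
Total ΔF = 2.0841 + 0.1992 = 2.2833 W/m².
ΔT = λ ΔF = 1.06 × 2.28 = 2.4168 K.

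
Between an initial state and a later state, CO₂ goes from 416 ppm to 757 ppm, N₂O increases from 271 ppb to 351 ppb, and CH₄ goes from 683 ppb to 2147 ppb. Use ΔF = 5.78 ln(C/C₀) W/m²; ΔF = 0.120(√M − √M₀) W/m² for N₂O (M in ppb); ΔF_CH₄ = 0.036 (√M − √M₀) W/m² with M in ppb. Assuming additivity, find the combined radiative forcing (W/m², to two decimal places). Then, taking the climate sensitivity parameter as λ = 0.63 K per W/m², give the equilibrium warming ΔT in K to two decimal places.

ΔF = 4.46 W/m²; ΔT = 2.81 K

CO₂: 5.78 × ln(757/416) = 5.78 × ln(1.81971) = 5.78 × 0.59868 = 3.4604 W/m².
N₂O: 0.120 × (√351 − √271) = 0.120 × (18.7350 − 16.4621) = 0.120 × 2.2729 = 0.2727 W/m².
CH₄: 0.036 × (√2147 − √683) = 0.036 × (46.3357 − 26.1343) = 0.036 × 20.2014 = 0.7273 W/m².
Total ΔF = 3.4604 + 0.2727 + 0.7273 = 4.4604 W/m².
ΔT = λ ΔF = 0.63 × 4.46 = 2.8098 K.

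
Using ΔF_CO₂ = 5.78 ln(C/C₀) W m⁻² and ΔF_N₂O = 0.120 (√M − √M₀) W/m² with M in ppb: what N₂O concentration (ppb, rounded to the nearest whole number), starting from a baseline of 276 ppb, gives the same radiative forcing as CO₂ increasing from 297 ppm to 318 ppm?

CO₂ forcing: 5.78 × ln(318/297) = 5.78 × 0.068319 = 0.39488 W/m².
Set 0.120(√M − √276) = 0.39488: √M = 0.39488/0.120 + √276 = 3.2907 + 16.6132 = 19.9039.
M = (19.9039)² = 396.17 ppb.

M ≈ 396 ppb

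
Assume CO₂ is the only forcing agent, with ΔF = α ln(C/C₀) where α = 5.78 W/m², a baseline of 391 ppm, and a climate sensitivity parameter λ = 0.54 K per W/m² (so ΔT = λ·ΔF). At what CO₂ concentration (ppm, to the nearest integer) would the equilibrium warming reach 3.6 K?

C ≈ 1239 ppm

Required forcing: ΔF = ΔT/λ = 3.6/0.54 = 6.6667 W/m².
Then ln(C/391) = ΔF/5.78 = 6.6667/5.78 = 1.15341.
So C = 391 × e^1.15341 = 391 × 3.16898 = 1239.07 ppm.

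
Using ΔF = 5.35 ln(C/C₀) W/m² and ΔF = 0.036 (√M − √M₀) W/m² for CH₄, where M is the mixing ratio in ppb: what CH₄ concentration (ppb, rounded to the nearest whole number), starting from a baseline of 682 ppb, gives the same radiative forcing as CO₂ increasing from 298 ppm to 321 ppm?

CO₂ forcing: 5.35 × ln(321/298) = 5.35 × 0.074348 = 0.39776 W/m².
Set 0.036(√M − √682) = 0.39776: √M = 0.39776/0.036 + √682 = 11.0489 + 26.1151 = 37.1640.
M = (37.1640)² = 1381.16 ppb.

M ≈ 1381 ppb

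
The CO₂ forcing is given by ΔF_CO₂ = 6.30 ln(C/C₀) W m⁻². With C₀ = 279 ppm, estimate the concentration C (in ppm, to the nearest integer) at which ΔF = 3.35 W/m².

C ≈ 475 ppm

Set 6.30 ln(C/279) = 3.35, so ln(C/279) = 3.35/6.30 = 0.53175.
Then C/279 = e^0.53175 = 1.70191, giving C = 279 × 1.70191 = 474.83 ppm.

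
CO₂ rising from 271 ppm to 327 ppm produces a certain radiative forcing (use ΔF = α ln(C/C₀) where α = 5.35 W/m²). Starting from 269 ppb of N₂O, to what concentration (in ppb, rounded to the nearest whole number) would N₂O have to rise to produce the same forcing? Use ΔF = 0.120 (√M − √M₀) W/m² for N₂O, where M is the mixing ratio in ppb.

M ≈ 614 ppb

CO₂ forcing: 5.35 × ln(327/271) = 5.35 × 0.187841 = 1.00495 W/m².
Set 0.120(√M − √269) = 1.00495: √M = 1.00495/0.120 + √269 = 8.3746 + 16.4012 = 24.7758.
M = (24.7758)² = 613.84 ppb.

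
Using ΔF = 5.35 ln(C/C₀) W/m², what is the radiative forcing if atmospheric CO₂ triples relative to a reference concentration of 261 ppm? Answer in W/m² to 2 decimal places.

ΔF = 5.88 W/m²

ΔF = 5.35 × ln(3) = 5.35 × 1.09861 = 5.8776 W/m².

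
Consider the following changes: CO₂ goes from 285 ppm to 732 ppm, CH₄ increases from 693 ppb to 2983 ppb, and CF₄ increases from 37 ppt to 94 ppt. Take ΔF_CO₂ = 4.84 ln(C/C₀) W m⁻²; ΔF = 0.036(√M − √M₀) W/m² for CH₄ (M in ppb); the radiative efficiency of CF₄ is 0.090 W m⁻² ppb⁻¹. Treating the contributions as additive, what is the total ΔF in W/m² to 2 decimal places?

ΔF = 5.59 W/m²

CO₂: 4.84 × ln(732/285) = 4.84 × ln(2.56842) = 4.84 × 0.94329 = 4.5655 W/m².
CH₄: 0.036 × (√2983 − √693) = 0.036 × (54.6168 − 26.3249) = 0.036 × 28.2919 = 1.0185 W/m².
CF₄: Δ = 94 − 37 = 57 ppt = 0.057 ppb; ΔF = 0.090 × 0.057 = 0.0051 W/m².
Total ΔF = 4.5655 + 1.0185 + 0.0051 = 5.5891 W/m².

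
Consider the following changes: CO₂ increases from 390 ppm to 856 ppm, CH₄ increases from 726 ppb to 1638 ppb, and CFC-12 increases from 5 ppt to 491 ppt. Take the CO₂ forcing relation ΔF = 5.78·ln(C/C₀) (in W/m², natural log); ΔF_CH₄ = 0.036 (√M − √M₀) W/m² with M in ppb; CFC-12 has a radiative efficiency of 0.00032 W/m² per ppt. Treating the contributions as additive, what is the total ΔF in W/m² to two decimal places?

CO₂: 5.78 × ln(856/390) = 5.78 × ln(2.19487) = 5.78 × 0.78612 = 4.5438 W/m².
CH₄: 0.036 × (√1638 − √726) = 0.036 × (40.4722 − 26.9444) = 0.036 × 13.5278 = 0.4870 W/m².
CFC-12: ΔF = 0.00032 × (491 − 5) = 0.00032 × 486 = 0.1555 W/m².
Total ΔF = 4.5438 + 0.4870 + 0.1555 = 5.1863 W/m².

ΔF = 5.19 W/m²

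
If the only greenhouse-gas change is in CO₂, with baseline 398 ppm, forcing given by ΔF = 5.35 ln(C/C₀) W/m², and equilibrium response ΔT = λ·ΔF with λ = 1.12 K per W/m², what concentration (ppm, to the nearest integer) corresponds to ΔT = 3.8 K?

Required forcing: ΔF = ΔT/λ = 3.8/1.12 = 3.3929 W/m².
Then ln(C/398) = ΔF/5.35 = 3.3929/5.35 = 0.63419.
So C = 398 × e^0.63419 = 398 × 1.88549 = 750.43 ppm.

C ≈ 750 ppm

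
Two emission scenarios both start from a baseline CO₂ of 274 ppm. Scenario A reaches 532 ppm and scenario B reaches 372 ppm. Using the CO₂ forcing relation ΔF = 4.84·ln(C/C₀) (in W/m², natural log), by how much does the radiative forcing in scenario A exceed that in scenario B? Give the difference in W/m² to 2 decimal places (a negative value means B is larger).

ΔF_A = 4.84 ln(532/274) = 4.84 × 0.66352 = 3.2114 W/m².
ΔF_B = 4.84 ln(372/274) = 4.84 × 0.30577 = 1.4799 W/m².
Difference: 3.2114 − 1.4799 = 1.7315 W/m².
(Equivalently, ΔF_A − ΔF_B = 4.84 ln(532/372) = 4.84 × 0.35775 = 1.7315 W/m².)

ΔF_A − ΔF_B = 1.73 W/m²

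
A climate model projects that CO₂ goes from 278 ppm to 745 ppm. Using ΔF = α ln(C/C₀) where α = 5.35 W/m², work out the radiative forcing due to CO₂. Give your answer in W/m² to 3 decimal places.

CO₂ absorption bands are partially saturated, so forcing scales with the logarithm of the concentration ratio.
CO₂: 5.35 × ln(745/278) = 5.35 × ln(2.67986) = 5.35 × 0.98576 = 5.2738 W/m².

ΔF = 5.274 W/m²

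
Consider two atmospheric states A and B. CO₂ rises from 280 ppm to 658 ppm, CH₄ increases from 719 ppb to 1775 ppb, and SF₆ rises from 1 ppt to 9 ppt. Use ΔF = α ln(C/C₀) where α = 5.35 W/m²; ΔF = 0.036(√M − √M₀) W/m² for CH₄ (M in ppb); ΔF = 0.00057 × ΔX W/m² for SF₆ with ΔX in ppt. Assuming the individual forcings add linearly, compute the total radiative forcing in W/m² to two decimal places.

ΔF = 5.13 W/m²

CO₂: 5.35 × ln(658/280) = 5.35 × ln(2.35000) = 5.35 × 0.85442 = 4.5711 W/m².
CH₄: 0.036 × (√1775 − √719) = 0.036 × (42.1307 − 26.8142) = 0.036 × 15.3165 = 0.5514 W/m².
SF₆: ΔF = 0.00057 × (9 − 1) = 0.00057 × 8 = 0.0046 W/m².
Total ΔF = 4.5711 + 0.5514 + 0.0046 = 5.1271 W/m².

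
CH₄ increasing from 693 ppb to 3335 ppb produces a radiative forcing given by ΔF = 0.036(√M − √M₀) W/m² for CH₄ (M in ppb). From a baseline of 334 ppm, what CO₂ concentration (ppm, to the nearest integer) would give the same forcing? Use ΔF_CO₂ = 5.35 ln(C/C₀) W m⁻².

CH₄ forcing: 0.036 × (√3335 − √693) = 0.036 × (57.7495 − 26.3249) = 0.036 × 31.4246 = 1.13129 W/m².
Set 5.35 ln(C/334) = 1.13129: ln(C/334) = 1.13129/5.35 = 0.21146, so C = 334 × e^0.21146 = 334 × 1.23548 = 412.65 ppm.

C ≈ 413 ppm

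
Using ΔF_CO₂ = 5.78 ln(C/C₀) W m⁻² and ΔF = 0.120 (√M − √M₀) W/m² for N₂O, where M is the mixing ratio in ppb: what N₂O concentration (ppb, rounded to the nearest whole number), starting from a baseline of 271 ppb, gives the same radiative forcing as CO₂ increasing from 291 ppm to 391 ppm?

CO₂ forcing: 5.78 × ln(391/291) = 5.78 × 0.295384 = 1.70732 W/m².
Set 0.120(√M − √271) = 1.70732: √M = 1.70732/0.120 + √271 = 14.2277 + 16.4621 = 30.6898.
M = (30.6898)² = 941.86 ppb.

M ≈ 942 ppb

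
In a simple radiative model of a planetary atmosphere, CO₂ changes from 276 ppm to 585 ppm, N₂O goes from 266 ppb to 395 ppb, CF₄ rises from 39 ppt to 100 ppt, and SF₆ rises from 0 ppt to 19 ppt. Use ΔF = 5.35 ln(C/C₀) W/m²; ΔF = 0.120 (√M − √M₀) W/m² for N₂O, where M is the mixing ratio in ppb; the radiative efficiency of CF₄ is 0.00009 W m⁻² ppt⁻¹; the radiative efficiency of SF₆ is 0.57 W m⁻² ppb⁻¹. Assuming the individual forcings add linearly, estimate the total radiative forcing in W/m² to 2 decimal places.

ΔF = 4.46 W/m²

CO₂: 5.35 × ln(585/276) = 5.35 × ln(2.11957) = 5.35 × 0.75121 = 4.0190 W/m².
N₂O: 0.120 × (√395 − √266) = 0.120 × (19.8746 − 16.3095) = 0.120 × 3.5651 = 0.4278 W/m².
CF₄: ΔF = 0.00009 × (100 − 39) = 0.00009 × 61 = 0.0055 W/m².
SF₆: Δ = 19 − 0 = 19 ppt = 0.019 ppb; ΔF = 0.57 × 0.019 = 0.0108 W/m².
Total ΔF = 4.0190 + 0.4278 + 0.0055 + 0.0108 = 4.4631 W/m².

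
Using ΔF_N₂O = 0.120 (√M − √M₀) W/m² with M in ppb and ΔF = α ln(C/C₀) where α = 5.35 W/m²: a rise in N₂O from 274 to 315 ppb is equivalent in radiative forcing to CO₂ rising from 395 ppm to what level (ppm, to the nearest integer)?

C ≈ 406 ppm

N₂O forcing: 0.120 × (√315 − √274) = 0.120 × (17.7482 − 16.5529) = 0.120 × 1.1953 = 0.14344 W/m².
Set 5.35 ln(C/395) = 0.14344: ln(C/395) = 0.14344/5.35 = 0.02681, so C = 395 × e^0.02681 = 395 × 1.02717 = 405.73 ppm.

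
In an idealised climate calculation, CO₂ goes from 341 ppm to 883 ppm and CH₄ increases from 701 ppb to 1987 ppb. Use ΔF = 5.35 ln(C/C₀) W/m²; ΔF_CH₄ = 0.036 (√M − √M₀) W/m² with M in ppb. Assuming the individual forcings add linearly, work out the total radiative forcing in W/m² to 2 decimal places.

CO₂: 5.35 × ln(883/341) = 5.35 × ln(2.58944) = 5.35 × 0.95144 = 5.0902 W/m².
CH₄: 0.036 × (√1987 − √701) = 0.036 × (44.5758 − 26.4764) = 0.036 × 18.0994 = 0.6516 W/m².
Total ΔF = 5.0902 + 0.6516 = 5.7418 W/m².

ΔF = 5.74 W/m²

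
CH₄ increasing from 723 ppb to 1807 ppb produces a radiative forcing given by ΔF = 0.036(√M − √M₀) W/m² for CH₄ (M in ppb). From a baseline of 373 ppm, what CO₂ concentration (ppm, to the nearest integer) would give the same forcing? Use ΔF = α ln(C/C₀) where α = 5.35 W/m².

C ≈ 414 ppm

CH₄ forcing: 0.036 × (√1807 − √723) = 0.036 × (42.5088 − 26.8887) = 0.036 × 15.6201 = 0.56232 W/m².
Set 5.35 ln(C/373) = 0.56232: ln(C/373) = 0.56232/5.35 = 0.10511, so C = 373 × e^0.10511 = 373 × 1.11083 = 414.34 ppm.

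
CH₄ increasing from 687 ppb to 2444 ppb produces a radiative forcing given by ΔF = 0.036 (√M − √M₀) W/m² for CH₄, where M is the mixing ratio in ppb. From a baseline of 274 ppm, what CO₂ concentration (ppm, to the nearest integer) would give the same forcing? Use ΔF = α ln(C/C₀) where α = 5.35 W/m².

C ≈ 320 ppm

CH₄ forcing: 0.036 × (√2444 − √687) = 0.036 × (49.4368 − 26.2107) = 0.036 × 23.2261 = 0.83614 W/m².
Set 5.35 ln(C/274) = 0.83614: ln(C/274) = 0.83614/5.35 = 0.15629, so C = 274 × e^0.15629 = 274 × 1.16917 = 320.35 ppm.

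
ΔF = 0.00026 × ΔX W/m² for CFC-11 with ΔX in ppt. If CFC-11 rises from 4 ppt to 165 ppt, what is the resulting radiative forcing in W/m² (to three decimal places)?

ΔF = 0.042 W/m²

CFC-11: ΔF = 0.00026 × (165 − 4) = 0.00026 × 161 = 0.0419 W/m².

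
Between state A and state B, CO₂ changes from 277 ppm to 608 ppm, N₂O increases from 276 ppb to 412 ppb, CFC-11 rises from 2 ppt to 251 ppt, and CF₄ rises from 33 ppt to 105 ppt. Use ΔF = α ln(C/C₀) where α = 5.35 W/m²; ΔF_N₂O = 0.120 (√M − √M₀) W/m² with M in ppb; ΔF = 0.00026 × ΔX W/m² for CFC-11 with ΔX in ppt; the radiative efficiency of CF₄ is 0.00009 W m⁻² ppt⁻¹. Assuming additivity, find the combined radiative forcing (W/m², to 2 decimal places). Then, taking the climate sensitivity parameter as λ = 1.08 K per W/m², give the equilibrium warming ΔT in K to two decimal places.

CO₂: 5.35 × ln(608/277) = 5.35 × ln(2.19495) = 5.35 × 0.78616 = 4.2060 W/m².
N₂O: 0.120 × (√412 − √276) = 0.120 × (20.2978 − 16.6132) = 0.120 × 3.6846 = 0.4422 W/m².
CFC-11: ΔF = 0.00026 × (251 − 2) = 0.00026 × 249 = 0.0647 W/m².
CF₄: ΔF = 0.00009 × (105 − 33) = 0.00009 × 72 = 0.0065 W/m².
Total ΔF = 4.2060 + 0.4422 + 0.0647 + 0.0065 = 4.7194 W/m².
ΔT = λ ΔF = 1.08 × 4.72 = 5.0976 K.

ΔF = 4.72 W/m²; ΔT = 5.10 K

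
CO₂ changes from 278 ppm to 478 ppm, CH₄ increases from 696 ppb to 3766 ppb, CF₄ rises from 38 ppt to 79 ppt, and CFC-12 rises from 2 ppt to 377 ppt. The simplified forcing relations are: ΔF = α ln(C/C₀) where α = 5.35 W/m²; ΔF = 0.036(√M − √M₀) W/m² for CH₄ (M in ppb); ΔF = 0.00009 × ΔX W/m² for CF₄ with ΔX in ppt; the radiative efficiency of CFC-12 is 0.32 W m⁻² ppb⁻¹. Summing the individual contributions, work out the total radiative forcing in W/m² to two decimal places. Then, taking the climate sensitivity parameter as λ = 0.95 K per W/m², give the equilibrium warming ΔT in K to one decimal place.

CO₂: 5.35 × ln(478/278) = 5.35 × ln(1.71942) = 5.35 × 0.54199 = 2.8996 W/m².
CH₄: 0.036 × (√3766 − √696) = 0.036 × (61.3677 − 26.3818) = 0.036 × 34.9859 = 1.2595 W/m².
CF₄: ΔF = 0.00009 × (79 − 38) = 0.00009 × 41 = 0.0037 W/m².
CFC-12: Δ = 377 − 2 = 375 ppt = 0.375 ppb; ΔF = 0.32 × 0.375 = 0.1200 W/m².
Total ΔF = 2.8996 + 1.2595 + 0.0037 + 0.1200 = 4.2828 W/m².
ΔT = λ ΔF = 0.95 × 4.28 = 4.0660 K.

ΔF = 4.28 W/m²; ΔT = 4.1 K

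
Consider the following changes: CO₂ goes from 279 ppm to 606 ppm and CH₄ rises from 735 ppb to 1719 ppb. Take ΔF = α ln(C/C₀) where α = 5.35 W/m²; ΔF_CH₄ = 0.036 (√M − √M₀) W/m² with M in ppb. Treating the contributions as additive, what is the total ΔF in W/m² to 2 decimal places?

ΔF = 4.67 W/m²

CO₂: 5.35 × ln(606/279) = 5.35 × ln(2.17204) = 5.35 × 0.77567 = 4.1498 W/m².
CH₄: 0.036 × (√1719 − √735) = 0.036 × (41.4608 − 27.1109) = 0.036 × 14.3499 = 0.5166 W/m².
Total ΔF = 4.1498 + 0.5166 = 4.6664 W/m².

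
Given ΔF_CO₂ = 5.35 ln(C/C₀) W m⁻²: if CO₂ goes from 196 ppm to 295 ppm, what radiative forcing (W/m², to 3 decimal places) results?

ΔF = 2.187 W/m²

CO₂: 5.35 × ln(295/196) = 5.35 × ln(1.50510) = 5.35 × 0.40886 = 2.1874 W/m².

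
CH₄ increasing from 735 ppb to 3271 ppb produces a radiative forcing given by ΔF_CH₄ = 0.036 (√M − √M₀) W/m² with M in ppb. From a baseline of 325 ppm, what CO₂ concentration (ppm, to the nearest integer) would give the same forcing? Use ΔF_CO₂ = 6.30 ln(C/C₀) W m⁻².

C ≈ 386 ppm

CH₄ forcing: 0.036 × (√3271 − √735) = 0.036 × (57.1927 − 27.1109) = 0.036 × 30.0818 = 1.08294 W/m².
Set 6.30 ln(C/325) = 1.08294: ln(C/325) = 1.08294/6.30 = 0.17190, so C = 325 × e^0.17190 = 325 × 1.18756 = 385.96 ppm.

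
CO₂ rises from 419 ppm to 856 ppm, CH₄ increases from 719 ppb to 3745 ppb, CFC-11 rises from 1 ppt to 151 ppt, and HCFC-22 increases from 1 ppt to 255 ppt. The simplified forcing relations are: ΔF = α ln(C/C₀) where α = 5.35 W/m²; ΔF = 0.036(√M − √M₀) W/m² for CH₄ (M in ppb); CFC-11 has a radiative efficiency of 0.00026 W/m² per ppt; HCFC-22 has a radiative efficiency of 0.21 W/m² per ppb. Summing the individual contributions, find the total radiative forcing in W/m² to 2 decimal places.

ΔF = 5.15 W/m²

CO₂: 5.35 × ln(856/419) = 5.35 × ln(2.04296) = 5.35 × 0.71440 = 3.8220 W/m².
CH₄: 0.036 × (√3745 − √719) = 0.036 × (61.1964 − 26.8142) = 0.036 × 34.3822 = 1.2378 W/m².
CFC-11: ΔF = 0.00026 × (151 − 1) = 0.00026 × 150 = 0.0390 W/m².
HCFC-22: Δ = 255 − 1 = 254 ppt = 0.254 ppb; ΔF = 0.21 × 0.254 = 0.0533 W/m².
Total ΔF = 3.8220 + 1.2378 + 0.0390 + 0.0533 = 5.1521 W/m².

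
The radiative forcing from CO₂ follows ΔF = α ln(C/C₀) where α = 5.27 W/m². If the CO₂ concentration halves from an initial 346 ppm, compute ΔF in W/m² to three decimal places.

Because the forcing depends only on the ratio C/C₀, the initial concentration does not enter.
ΔF = 5.27 × ln(0.5) = 5.27 × -0.69315 = -3.6529 W/m².

ΔF = -3.653 W/m²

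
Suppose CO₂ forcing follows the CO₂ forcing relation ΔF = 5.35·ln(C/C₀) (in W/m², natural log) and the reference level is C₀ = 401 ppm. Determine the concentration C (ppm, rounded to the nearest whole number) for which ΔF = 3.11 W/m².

Set 5.35 ln(C/401) = 3.11, so ln(C/401) = 3.11/5.35 = 0.58131.
Then C/401 = e^0.58131 = 1.78838, giving C = 401 × 1.78838 = 717.14 ppm.

C ≈ 717 ppm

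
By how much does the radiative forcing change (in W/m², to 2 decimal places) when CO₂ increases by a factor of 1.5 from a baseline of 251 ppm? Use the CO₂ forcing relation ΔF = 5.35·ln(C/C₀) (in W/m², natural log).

ΔF = 5.35 × ln(1.5) = 5.35 × 0.40547 = 2.1693 W/m².

ΔF = 2.17 W/m²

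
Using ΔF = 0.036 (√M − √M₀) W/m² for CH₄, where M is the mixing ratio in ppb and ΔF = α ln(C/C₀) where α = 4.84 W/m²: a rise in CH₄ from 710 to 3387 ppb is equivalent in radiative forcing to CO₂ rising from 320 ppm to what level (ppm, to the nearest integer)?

C ≈ 405 ppm

CH₄ forcing: 0.036 × (√3387 − √710) = 0.036 × (58.1979 − 26.6458) = 0.036 × 31.5521 = 1.13588 W/m².
Set 4.84 ln(C/320) = 1.13588: ln(C/320) = 1.13588/4.84 = 0.23469, so C = 320 × e^0.23469 = 320 × 1.26452 = 404.65 ppm.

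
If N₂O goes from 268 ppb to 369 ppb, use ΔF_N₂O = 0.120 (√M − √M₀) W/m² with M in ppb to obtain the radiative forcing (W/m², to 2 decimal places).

ΔF = 0.34 W/m²

N₂O: 0.120 × (√369 − √268) = 0.120 × (19.2094 − 16.3707) = 0.120 × 2.8387 = 0.3406 W/m².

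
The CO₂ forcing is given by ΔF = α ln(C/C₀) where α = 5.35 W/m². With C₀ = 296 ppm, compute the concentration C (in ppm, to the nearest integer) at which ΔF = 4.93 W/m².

Set 5.35 ln(C/296) = 4.93, so ln(C/296) = 4.93/5.35 = 0.92150.
Then C/296 = e^0.92150 = 2.51306, giving C = 296 × 2.51306 = 743.87 ppm.

C ≈ 744 ppm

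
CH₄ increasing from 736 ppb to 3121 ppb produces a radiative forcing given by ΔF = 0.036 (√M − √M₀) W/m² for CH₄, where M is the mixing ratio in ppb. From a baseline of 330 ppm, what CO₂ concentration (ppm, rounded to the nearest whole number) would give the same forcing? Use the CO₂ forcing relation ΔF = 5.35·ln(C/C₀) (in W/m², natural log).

CH₄ forcing: 0.036 × (√3121 − √736) = 0.036 × (55.8659 − 27.1293) = 0.036 × 28.7366 = 1.03452 W/m².
Set 5.35 ln(C/330) = 1.03452: ln(C/330) = 1.03452/5.35 = 0.19337, so C = 330 × e^0.19337 = 330 × 1.21333 = 400.40 ppm.

C ≈ 400 ppm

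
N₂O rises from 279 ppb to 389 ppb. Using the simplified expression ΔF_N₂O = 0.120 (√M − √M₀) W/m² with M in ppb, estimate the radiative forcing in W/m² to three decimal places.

N₂O: 0.120 × (√389 − √279) = 0.120 × (19.7231 − 16.7033) = 0.120 × 3.0198 = 0.3624 W/m².

ΔF = 0.362 W/m²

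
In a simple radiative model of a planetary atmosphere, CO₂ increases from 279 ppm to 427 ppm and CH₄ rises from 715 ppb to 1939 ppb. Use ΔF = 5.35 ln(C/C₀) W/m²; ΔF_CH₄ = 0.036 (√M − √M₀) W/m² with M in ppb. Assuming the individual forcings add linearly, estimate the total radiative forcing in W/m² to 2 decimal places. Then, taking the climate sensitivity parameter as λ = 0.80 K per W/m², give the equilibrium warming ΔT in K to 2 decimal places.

ΔF = 2.90 W/m²; ΔT = 2.32 K

CO₂: 5.35 × ln(427/279) = 5.35 × ln(1.53047) = 5.35 × 0.42557 = 2.2768 W/m².
CH₄: 0.036 × (√1939 − √715) = 0.036 × (44.0341 − 26.7395) = 0.036 × 17.2946 = 0.6226 W/m².
Total ΔF = 2.2768 + 0.6226 = 2.8994 W/m².
ΔT = λ ΔF = 0.80 × 2.90 = 2.3200 K.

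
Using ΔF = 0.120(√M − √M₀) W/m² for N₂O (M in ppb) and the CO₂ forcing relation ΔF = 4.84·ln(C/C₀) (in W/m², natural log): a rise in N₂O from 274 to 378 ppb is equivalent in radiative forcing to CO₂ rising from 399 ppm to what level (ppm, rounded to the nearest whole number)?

C ≈ 429 ppm

N₂O forcing: 0.120 × (√378 − √274) = 0.120 × (19.4422 − 16.5529) = 0.120 × 2.8893 = 0.34672 W/m².
Set 4.84 ln(C/399) = 0.34672: ln(C/399) = 0.34672/4.84 = 0.07164, so C = 399 × e^0.07164 = 399 × 1.07427 = 428.63 ppm.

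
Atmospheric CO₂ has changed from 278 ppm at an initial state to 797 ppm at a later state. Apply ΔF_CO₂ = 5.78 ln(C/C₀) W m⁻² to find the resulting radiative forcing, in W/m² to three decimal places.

ΔF = 6.088 W/m²

CO₂: 5.78 × ln(797/278) = 5.78 × ln(2.86691) = 5.78 × 1.05323 = 6.0877 W/m².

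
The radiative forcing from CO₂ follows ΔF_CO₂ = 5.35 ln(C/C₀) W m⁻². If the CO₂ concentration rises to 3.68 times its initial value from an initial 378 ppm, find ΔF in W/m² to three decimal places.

Because the forcing depends only on the ratio C/C₀, the initial concentration does not enter.
ΔF = 5.35 × ln(3.68) = 5.35 × 1.30291 = 6.9706 W/m².

ΔF = 6.971 W/m²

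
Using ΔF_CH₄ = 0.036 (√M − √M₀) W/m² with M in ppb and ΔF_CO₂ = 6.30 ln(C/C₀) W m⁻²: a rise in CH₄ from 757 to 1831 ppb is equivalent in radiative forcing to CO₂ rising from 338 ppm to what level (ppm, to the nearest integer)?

CH₄ forcing: 0.036 × (√1831 − √757) = 0.036 × (42.7902 − 27.5136) = 0.036 × 15.2766 = 0.54996 W/m².
Set 6.30 ln(C/338) = 0.54996: ln(C/338) = 0.54996/6.30 = 0.08730, so C = 338 × e^0.08730 = 338 × 1.09122 = 368.83 ppm.

C ≈ 369 ppm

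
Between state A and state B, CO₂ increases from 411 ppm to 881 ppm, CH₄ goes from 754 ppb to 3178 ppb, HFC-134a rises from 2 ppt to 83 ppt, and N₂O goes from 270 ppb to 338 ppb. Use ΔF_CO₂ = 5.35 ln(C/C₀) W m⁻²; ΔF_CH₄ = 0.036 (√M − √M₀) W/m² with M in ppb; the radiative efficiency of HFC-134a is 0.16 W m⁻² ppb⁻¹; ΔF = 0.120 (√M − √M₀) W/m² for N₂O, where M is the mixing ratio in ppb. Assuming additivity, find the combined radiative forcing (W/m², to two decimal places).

ΔF = 5.37 W/m²

CO₂: 5.35 × ln(881/411) = 5.35 × ln(2.14355) = 5.35 × 0.76246 = 4.0792 W/m².
CH₄: 0.036 × (√3178 − √754) = 0.036 × (56.3738 − 27.4591) = 0.036 × 28.9147 = 1.0409 W/m².
HFC-134a: Δ = 83 − 2 = 81 ppt = 0.081 ppb; ΔF = 0.16 × 0.081 = 0.0130 W/m².
N₂O: 0.120 × (√338 − √270) = 0.120 × (18.3848 − 16.4317) = 0.120 × 1.9531 = 0.2344 W/m².
Total ΔF = 4.0792 + 1.0409 + 0.0130 + 0.2344 = 5.3675 W/m².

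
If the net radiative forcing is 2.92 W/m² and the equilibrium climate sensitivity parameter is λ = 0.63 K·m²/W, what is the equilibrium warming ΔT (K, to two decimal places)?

ΔT = λ ΔF = 0.63 × 2.92 = 1.8396 K.

ΔT = 1.84 K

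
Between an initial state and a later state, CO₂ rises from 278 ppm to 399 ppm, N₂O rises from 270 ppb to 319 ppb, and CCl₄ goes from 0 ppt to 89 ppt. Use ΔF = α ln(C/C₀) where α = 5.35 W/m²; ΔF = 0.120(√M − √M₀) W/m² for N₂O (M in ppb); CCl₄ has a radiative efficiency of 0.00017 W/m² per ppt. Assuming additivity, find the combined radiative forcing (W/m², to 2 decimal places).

ΔF = 2.12 W/m²

CO₂: 5.35 × ln(399/278) = 5.35 × ln(1.43525) = 5.35 × 0.36134 = 1.9332 W/m².
N₂O: 0.120 × (√319 − √270) = 0.120 × (17.8606 − 16.4317) = 0.120 × 1.4289 = 0.1715 W/m².
CCl₄: ΔF = 0.00017 × (89 − 0) = 0.00017 × 89 = 0.0151 W/m².
Total ΔF = 1.9332 + 0.1715 + 0.0151 = 2.1198 W/m².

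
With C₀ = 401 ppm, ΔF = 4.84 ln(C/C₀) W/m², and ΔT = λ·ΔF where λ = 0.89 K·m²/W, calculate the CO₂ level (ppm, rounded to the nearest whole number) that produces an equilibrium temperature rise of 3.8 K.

C ≈ 969 ppm

Required forcing: ΔF = ΔT/λ = 3.8/0.89 = 4.2697 W/m².
Then ln(C/401) = ΔF/4.84 = 4.2697/4.84 = 0.88217.
So C = 401 × e^0.88217 = 401 × 2.41614 = 968.87 ppm.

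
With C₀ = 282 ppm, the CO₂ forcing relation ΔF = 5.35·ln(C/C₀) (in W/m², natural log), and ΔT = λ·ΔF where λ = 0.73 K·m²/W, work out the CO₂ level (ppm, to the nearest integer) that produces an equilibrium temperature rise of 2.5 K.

Required forcing: ΔF = ΔT/λ = 2.5/0.73 = 3.4247 W/m².
Then ln(C/282) = ΔF/5.35 = 3.4247/5.35 = 0.64013.
So C = 282 × e^0.64013 = 282 × 1.89673 = 534.88 ppm.

C ≈ 535 ppm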